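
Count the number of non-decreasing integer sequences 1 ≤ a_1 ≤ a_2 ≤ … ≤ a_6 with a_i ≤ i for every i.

Such sub-staircase sequences of length n are counted by C_n; here n = 6.
C_6 = C_5 · 2(2·5+1)/(5+2) = 42 · 22/7 = 132.

132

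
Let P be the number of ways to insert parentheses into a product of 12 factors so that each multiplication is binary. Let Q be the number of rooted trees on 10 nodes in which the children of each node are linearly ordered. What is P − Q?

53924

Parenthesizations of m factors correspond to full binary trees with m leaves, counted by C_{m−1}; m = 12 gives C_11. So P = C_11 = 58786.
Rooted ordered (plane) trees on m nodes have m−1 edges and are counted by C_{m−1}; m = 10 gives C_9. So Q = C_9 = 4862.
P − Q = 58786 − 4862 = 53924.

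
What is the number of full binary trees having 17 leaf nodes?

A full binary tree with L leaves has L−1 internal nodes and is counted by C_{L−1}; L = 17 gives C_16.
C_16 = 35357670.

35357670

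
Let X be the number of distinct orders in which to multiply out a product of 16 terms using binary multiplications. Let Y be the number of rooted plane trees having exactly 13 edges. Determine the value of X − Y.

Ways to associate a product of 16 factors correspond to binary trees on 16 leaves, so the count is C_15. So X = C_15 = 9694845.
A rooted plane tree with 13 edges has 14 nodes, and the count is C_13. So Y = C_13 = 742900.
X − Y = 9694845 − 742900 = 8951945.

8951945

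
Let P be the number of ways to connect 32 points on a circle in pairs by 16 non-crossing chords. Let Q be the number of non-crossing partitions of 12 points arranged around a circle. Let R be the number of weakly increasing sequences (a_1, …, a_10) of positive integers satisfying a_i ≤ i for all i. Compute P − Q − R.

35132862

Pairing 32 circle points by 16 non-crossing chords gives C_16 matchings. So P = C_16 = 35357670.
Non-crossing partitions of an n-element set are counted by C_n; here n = 12. So Q = C_12 = 208012.
Such sub-staircase sequences of length n are counted by C_n; here n = 10. So R = C_10 = 16796.
P − Q − R = 35357670 − 208012 − 16796 = 35132862.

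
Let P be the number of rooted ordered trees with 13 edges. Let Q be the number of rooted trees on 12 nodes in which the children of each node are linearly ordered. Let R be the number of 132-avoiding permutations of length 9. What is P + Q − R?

A rooted plane tree with 13 edges has 14 nodes, and the count is C_13. So P = C_13 = 742900.
A rooted plane tree on 12 nodes has 11 edges, and such trees are counted by C_11. So Q = C_11 = 58786.
For any fixed pattern of length 3, the pattern-avoiding permutations of [9] number C_9. So R = C_9 = 4862.
P + Q − R = 742900 + 58786 − 4862 = 796824.

796824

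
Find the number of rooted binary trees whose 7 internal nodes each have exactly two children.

429

Full binary trees with n internal nodes are counted by C_n; here n = 7.
C_7 = C_6 · 2(2·6+1)/(6+2) = 132 · 26/8 = 429.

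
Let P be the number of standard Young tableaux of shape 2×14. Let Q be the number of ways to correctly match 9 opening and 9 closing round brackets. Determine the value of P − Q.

By the hook-length formula (or a Dyck-path bijection), SYT of shape 2×14 number C_14. So P = C_14 = 2674440.
Balanced strings of n pairs of brackets are counted by C_n; here n = 9. So Q = C_9 = 4862.
P − Q = 2674440 − 4862 = 2669578.

2669578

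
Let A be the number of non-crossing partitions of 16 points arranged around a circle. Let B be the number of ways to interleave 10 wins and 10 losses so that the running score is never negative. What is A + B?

35374466

The non-crossing partitions of [16] form a lattice of size C_16. So A = C_16 = 35357670.
Ballot sequences with n votes each where one side never trails are Dyck words, counted by C_n; here n = 10. So B = C_10 = 16796.
A + B = 35357670 + 16796 = 35374466.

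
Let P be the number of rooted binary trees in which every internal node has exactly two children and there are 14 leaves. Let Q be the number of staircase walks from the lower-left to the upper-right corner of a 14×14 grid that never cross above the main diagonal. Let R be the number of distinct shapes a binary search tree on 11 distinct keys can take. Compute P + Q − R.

3358554

A full binary tree with L leaves has L−1 internal nodes and is counted by C_{L−1}; L = 14 gives C_13. So P = C_13 = 742900.
Monotone paths in an n×n grid that stay weakly below the diagonal are counted by C_n; here n = 14. So Q = C_14 = 2674440.
Binary trees (left/right distinguished) on n nodes are counted by C_n; here n = 11. So R = C_11 = 58786.
P + Q − R = 742900 + 2674440 − 58786 = 3358554.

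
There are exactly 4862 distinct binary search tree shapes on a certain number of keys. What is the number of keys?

Binary search tree shapes on n keys are counted by C_n. The Catalan number equal to 4862 is C_9.

9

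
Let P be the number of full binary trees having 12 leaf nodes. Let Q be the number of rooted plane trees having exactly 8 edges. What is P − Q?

A full binary tree with L leaves has L−1 internal nodes and is counted by C_{L−1}; L = 12 gives C_11. So P = C_11 = 58786.
Rooted ordered trees with n edges are counted by C_n; here n = 8. So Q = C_8 = 1430.
P − Q = 58786 − 1430 = 57356.

57356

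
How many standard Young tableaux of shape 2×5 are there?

By the hook-length formula (or a Dyck-path bijection), SYT of shape 2×5 number C_5.
C_5 = 42.

42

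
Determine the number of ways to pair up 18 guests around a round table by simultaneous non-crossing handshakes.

Non-crossing handshake pairings of 2n people are counted by C_n; 18 people gives n = 9.
C_9 = C_8 · 2(2·8+1)/(8+2) = 1430 · 34/10 = 4862.

4862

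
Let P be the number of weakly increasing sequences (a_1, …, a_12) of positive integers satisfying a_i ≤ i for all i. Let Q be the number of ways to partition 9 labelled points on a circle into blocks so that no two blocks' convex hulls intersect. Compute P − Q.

203150

Such sub-staircase sequences of length n are counted by C_n; here n = 12. So P = C_12 = 208012.
Non-crossing partitions of an n-element set are counted by C_n; here n = 9. So Q = C_9 = 4862.
P − Q = 208012 − 4862 = 203150.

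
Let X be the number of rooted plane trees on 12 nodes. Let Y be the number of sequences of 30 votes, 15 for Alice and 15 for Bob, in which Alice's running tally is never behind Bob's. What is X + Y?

9753631

A rooted plane tree on 12 nodes has 11 edges, and such trees are counted by C_11. So X = C_11 = 58786.
Reading a vote for the leader as '(' and for the other as ')' turns such a sequence into a balanced string of 15 pairs, so the count is C_15. So Y = C_15 = 9694845.
X + Y = 58786 + 9694845 = 9753631.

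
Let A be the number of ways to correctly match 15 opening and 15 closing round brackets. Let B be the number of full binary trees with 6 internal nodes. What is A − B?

9694713

With 15 pairs the number of balanced bracket strings is the Catalan number C_15. So A = C_15 = 9694845.
Full binary trees with n internal nodes are counted by C_n; here n = 6. So B = C_6 = 132.
A − B = 9694845 − 132 = 9694713.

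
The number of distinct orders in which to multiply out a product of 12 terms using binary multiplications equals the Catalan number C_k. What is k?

11

Ways to associate a product of 12 factors correspond to binary trees on 12 leaves, so the count is C_11.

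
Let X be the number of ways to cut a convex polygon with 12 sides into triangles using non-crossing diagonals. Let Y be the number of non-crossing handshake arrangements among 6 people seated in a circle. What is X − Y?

16791

A convex 12-gon is triangulated into 10 triangles, and the number of such triangulations is the Catalan number C_{12−2} = C_10. So X = C_10 = 16796.
With 6 = 2·3 people, non-crossing handshake pairings are non-crossing perfect matchings on a circle, counted by C_3. So Y = C_3 = 5.
X − Y = 16796 − 5 = 16791.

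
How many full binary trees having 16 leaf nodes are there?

9694845

A full binary tree with L leaves has L−1 internal nodes and is counted by C_{L−1}; L = 16 gives C_15.
C_15 = 9694845.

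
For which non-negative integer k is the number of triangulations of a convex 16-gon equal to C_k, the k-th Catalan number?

14

Triangulations of a convex m-gon are counted by C_{m−2}; with m = 16 this is C_14.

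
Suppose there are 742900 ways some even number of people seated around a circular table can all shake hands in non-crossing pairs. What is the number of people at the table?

26

Non-crossing handshake pairings of 2n people are counted by C_n, and C_13 = 742900.
So n = 13, and there are 2n = 26 people.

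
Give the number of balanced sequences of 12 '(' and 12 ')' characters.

208012

With 12 pairs the number of balanced bracket strings is the Catalan number C_12.
C_12 = C_11 · 2(2·11+1)/(11+2) = 58786 · 46/13 = 208012.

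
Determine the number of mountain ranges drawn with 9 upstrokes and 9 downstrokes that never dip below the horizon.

4862

A Dyck path with 9 up-steps and 9 down-steps has semilength 9, so there are C_9 of them.
C_9 = 4862.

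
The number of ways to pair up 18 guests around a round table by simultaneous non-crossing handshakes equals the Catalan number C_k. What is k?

9

With 18 = 2·9 people, non-crossing handshake pairings are non-crossing perfect matchings on a circle, counted by C_9.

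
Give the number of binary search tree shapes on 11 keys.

There are C_n binary search tree shapes on n keys; with n = 11 that is C_11.
C_11 = C_10 · 2(2·10+1)/(10+2) = 16796 · 42/12 = 58786.

58786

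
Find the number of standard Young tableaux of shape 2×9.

4862

By the hook-length formula (or a Dyck-path bijection), SYT of shape 2×9 number C_9.
C_9 = C(18,9)/10 = 48620/10 = 4862.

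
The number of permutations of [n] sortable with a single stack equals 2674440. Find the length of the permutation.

Stack-sortable permutations of [n] are counted by C_n, and C_14 = 2674440.

14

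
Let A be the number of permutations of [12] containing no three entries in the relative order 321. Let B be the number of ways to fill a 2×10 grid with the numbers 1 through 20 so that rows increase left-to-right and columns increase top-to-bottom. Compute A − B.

Permutations of [n] avoiding any single length-3 pattern are counted by C_n; here n = 12. So A = C_12 = 208012.
By the hook-length formula (or a Dyck-path bijection), SYT of shape 2×10 number C_10. So B = C_10 = 16796.
A − B = 208012 − 16796 = 191216.

191216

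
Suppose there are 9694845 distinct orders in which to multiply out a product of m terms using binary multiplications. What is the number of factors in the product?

Parenthesizations of m factors are counted by C_{m−1}; 9694845 = C_15.
So the index is 15, and the number of factors is 15 + 1 = 16.

16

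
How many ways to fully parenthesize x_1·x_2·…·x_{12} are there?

Bracketing 12 factors into binary products is counted by C_{12−1} = C_11.
C_11 = C(22,11)/12 = 705432/12 = 58786.

58786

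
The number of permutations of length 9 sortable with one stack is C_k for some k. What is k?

9

By Knuth's characterisation, the stack-sortable permutations of length 9 are the 231-avoiders, numbering C_9.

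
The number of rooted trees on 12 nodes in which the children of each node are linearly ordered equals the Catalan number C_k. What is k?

11

Rooted ordered (plane) trees on m nodes have m−1 edges and are counted by C_{m−1}; m = 12 gives C_11.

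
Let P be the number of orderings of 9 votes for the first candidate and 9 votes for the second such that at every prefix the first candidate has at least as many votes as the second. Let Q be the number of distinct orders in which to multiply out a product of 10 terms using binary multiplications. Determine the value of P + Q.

Ballot sequences with n votes each where one side never trails are Dyck words, counted by C_n; here n = 9. So P = C_9 = 4862.
Parenthesizations of m factors correspond to full binary trees with m leaves, counted by C_{m−1}; m = 10 gives C_9. So Q = C_9 = 4862.
P + Q = 4862 + 4862 = 9724.

9724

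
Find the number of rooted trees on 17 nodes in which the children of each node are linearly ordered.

Rooted ordered (plane) trees on m nodes have m−1 edges and are counted by C_{m−1}; m = 17 gives C_16.
C_16 = C(32,16)/17 = 601080390/17 = 35357670.

35357670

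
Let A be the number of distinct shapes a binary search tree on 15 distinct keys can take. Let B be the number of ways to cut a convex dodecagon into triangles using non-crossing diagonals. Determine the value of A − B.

Binary trees (left/right distinguished) on n nodes are counted by C_n; here n = 15. So A = C_15 = 9694845.
Triangulations of a convex m-gon are counted by C_{m−2}; with m = 12 this is C_10. So B = C_10 = 16796.
A − B = 9694845 − 16796 = 9678049.

9678049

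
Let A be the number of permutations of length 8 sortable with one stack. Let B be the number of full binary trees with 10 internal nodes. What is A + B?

Stack-sortable permutations are exactly the 231-avoiding ones, counted by C_n; here n = 8. So A = C_8 = 1430.
The number of full binary trees on 10 internal nodes is the Catalan number C_10. So B = C_10 = 16796.
A + B = 1430 + 16796 = 18226.

18226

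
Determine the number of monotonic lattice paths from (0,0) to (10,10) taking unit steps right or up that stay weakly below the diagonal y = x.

Sub-diagonal monotone paths from (0,0) to (10,10) biject with Dyck paths of semilength 10, giving C_10.
C_10 = 16796.

16796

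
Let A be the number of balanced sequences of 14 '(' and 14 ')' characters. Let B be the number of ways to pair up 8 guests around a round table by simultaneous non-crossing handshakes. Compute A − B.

With 14 pairs the number of balanced bracket strings is the Catalan number C_14. So A = C_14 = 2674440.
With 8 = 2·4 people, non-crossing handshake pairings are non-crossing perfect matchings on a circle, counted by C_4. So B = C_4 = 14.
A − B = 2674440 − 14 = 2674426.

2674426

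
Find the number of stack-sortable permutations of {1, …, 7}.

429

By Knuth's characterisation, the stack-sortable permutations of length 7 are the 231-avoiders, numbering C_7.
C_7 = 429.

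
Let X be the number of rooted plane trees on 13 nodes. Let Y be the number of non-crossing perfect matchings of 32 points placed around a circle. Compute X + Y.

35565682

Rooted ordered (plane) trees on m nodes have m−1 edges and are counted by C_{m−1}; m = 13 gives C_12. So X = C_12 = 208012.
Pairing 32 circle points by 16 non-crossing chords gives C_16 matchings. So Y = C_16 = 35357670.
X + Y = 208012 + 35357670 = 35565682.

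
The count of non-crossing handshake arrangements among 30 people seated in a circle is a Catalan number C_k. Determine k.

With 30 = 2·15 people, non-crossing handshake pairings are non-crossing perfect matchings on a circle, counted by C_15.

15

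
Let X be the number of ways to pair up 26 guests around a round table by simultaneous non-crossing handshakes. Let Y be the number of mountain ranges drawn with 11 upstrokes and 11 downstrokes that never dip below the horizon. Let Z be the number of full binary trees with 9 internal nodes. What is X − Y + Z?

Non-crossing handshake pairings of 2n people are counted by C_n; 26 people gives n = 13. So X = C_13 = 742900.
Paths of 11 up- and 11 down-steps that never dip below the axis are Dyck paths; their count is C_11. So Y = C_11 = 58786.
Full binary trees with n internal nodes are counted by C_n; here n = 9. So Z = C_9 = 4862.
X − Y + Z = 742900 − 58786 + 4862 = 688976.

688976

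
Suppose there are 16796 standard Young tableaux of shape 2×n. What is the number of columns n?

Standard Young tableaux of shape 2×n are counted by C_n. The Catalan number equal to 16796 is C_10.

10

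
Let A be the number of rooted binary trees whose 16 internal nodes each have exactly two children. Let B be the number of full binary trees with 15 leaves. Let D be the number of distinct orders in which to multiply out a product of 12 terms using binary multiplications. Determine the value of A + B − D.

Full binary trees with n internal nodes are counted by C_n; here n = 16. So A = C_16 = 35357670.
Full binary trees with 15 leaves have 15−1 = 14 internal nodes, so there are C_14 of them. So B = C_14 = 2674440.
Ways to associate a product of 12 factors correspond to binary trees on 12 leaves, so the count is C_11. So D = C_11 = 58786.
A + B − D = 35357670 + 2674440 − 58786 = 37973324.

37973324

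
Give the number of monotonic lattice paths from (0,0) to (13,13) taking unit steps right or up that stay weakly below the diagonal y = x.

Sub-diagonal monotone paths from (0,0) to (13,13) biject with Dyck paths of semilength 13, giving C_13.
C_13 = 742900.

742900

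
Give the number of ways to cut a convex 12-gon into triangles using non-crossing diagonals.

A convex 12-gon is triangulated into 10 triangles, and the number of such triangulations is the Catalan number C_{12−2} = C_10.
C_10 = C(20,10)/11 = 184756/11 = 16796.

16796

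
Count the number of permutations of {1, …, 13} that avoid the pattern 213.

742900

For any fixed pattern of length 3, the pattern-avoiding permutations of [13] number C_13.
C_13 = C(26,13)/14 = 10400600/14 = 742900.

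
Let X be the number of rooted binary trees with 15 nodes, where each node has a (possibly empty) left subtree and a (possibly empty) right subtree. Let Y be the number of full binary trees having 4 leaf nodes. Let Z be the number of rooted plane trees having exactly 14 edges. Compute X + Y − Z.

Binary trees (left/right distinguished) on n nodes are counted by C_n; here n = 15. So X = C_15 = 9694845.
A full binary tree with L leaves has L−1 internal nodes and is counted by C_{L−1}; L = 4 gives C_3. So Y = C_3 = 5.
A rooted plane tree with 14 edges has 15 nodes, and the count is C_14. So Z = C_14 = 2674440.
X + Y − Z = 9694845 + 5 − 2674440 = 7020410.

7020410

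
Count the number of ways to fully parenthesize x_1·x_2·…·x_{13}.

208012

Bracketing 13 factors into binary products is counted by C_{13−1} = C_12.
C_12 = C(24,12)/13 = 2704156/13 = 208012.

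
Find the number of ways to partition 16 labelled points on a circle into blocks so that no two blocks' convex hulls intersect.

The non-crossing partitions of [16] form a lattice of size C_16.
C_16 = C_15 · 2(2·15+1)/(15+2) = 9694845 · 62/17 = 35357670.

35357670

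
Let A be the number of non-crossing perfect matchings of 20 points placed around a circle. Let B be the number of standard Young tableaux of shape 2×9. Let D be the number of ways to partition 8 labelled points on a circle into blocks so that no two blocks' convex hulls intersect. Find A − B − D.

Pairing 20 circle points by 10 non-crossing chords gives C_10 matchings. So A = C_10 = 16796.
By the hook-length formula (or a Dyck-path bijection), SYT of shape 2×9 number C_9. So B = C_9 = 4862.
The non-crossing partitions of [8] form a lattice of size C_8. So D = C_8 = 1430.
A − B − D = 16796 − 4862 − 1430 = 10504.

10504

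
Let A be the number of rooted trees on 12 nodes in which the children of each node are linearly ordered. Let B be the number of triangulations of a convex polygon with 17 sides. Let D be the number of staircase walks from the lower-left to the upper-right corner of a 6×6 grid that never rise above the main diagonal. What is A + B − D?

A rooted plane tree on 12 nodes has 11 edges, and such trees are counted by C_11. So A = C_11 = 58786.
Triangulations of a convex m-gon are counted by C_{m−2}; with m = 17 this is C_15. So B = C_15 = 9694845.
Monotone paths in an n×n grid that stay weakly below the diagonal are counted by C_n; here n = 6. So D = C_6 = 132.
A + B − D = 58786 + 9694845 − 132 = 9753499.

9753499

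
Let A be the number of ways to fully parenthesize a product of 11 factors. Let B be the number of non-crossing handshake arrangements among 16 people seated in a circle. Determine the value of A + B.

Bracketing 11 factors into binary products is counted by C_{11−1} = C_10. So A = C_10 = 16796.
With 16 = 2·8 people, non-crossing handshake pairings are non-crossing perfect matchings on a circle, counted by C_8. So B = C_8 = 1430.
A + B = 16796 + 1430 = 18226.

18226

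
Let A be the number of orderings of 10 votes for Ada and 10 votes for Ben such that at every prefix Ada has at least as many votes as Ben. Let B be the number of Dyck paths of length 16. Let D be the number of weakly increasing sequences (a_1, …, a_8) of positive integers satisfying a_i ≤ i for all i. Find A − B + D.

16796

Ballot sequences with n votes each where one side never trails are Dyck words, counted by C_n; here n = 10. So A = C_10 = 16796.
Dyck paths of semilength n (length 2n) are counted by C_n; here n = 8. So B = C_8 = 1430.
Weakly increasing sequences with a_i ≤ i biject with Dyck paths of semilength 8, so there are C_8. So D = C_8 = 1430.
A − B + D = 16796 − 1430 + 1430 = 16796.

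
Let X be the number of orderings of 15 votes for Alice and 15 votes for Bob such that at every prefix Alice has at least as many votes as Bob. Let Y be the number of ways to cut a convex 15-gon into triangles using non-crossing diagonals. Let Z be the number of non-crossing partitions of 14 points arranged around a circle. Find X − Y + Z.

Reading a vote for the leader as '(' and for the other as ')' turns such a sequence into a balanced string of 15 pairs, so the count is C_15. So X = C_15 = 9694845.
Triangulations of a convex m-gon are counted by C_{m−2}; with m = 15 this is C_13. So Y = C_13 = 742900.
The non-crossing partitions of [14] form a lattice of size C_14. So Z = C_14 = 2674440.
X − Y + Z = 9694845 − 742900 + 2674440 = 11626385.

11626385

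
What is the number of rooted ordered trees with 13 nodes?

208012

A rooted plane tree on 13 nodes has 12 edges, and such trees are counted by C_12.
C_12 = 208012.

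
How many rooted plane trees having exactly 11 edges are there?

Rooted ordered trees with n edges are counted by C_n; here n = 11.
C_11 = C(22,11)/12 = 705432/12 = 58786.

58786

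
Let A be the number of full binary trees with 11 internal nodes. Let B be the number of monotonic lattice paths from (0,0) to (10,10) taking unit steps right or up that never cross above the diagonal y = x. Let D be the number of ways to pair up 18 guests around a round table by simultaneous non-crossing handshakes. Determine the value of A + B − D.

The number of full binary trees on 11 internal nodes is the Catalan number C_11. So A = C_11 = 58786.
Monotone paths in an n×n grid that stay weakly below the diagonal are counted by C_n; here n = 10. So B = C_10 = 16796.
Non-crossing handshake pairings of 2n people are counted by C_n; 18 people gives n = 9. So D = C_9 = 4862.
A + B − D = 58786 + 16796 − 4862 = 70720.

70720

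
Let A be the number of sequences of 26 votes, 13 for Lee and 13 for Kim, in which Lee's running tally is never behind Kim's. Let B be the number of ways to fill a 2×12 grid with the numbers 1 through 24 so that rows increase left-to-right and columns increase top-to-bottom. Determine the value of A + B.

950912

Reading a vote for the leader as '(' and for the other as ')' turns such a sequence into a balanced string of 13 pairs, so the count is C_13. So A = C_13 = 742900.
Standard Young tableaux of shape 2×n are counted by C_n; here n = 12. So B = C_12 = 208012.
A + B = 742900 + 208012 = 950912.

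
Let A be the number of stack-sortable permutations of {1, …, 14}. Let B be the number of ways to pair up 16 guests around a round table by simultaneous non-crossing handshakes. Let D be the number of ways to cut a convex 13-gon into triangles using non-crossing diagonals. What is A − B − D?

2614224

By Knuth's characterisation, the stack-sortable permutations of length 14 are the 231-avoiders, numbering C_14. So A = C_14 = 2674440.
Non-crossing handshake pairings of 2n people are counted by C_n; 16 people gives n = 8. So B = C_8 = 1430.
A convex 13-gon is triangulated into 11 triangles, and the number of such triangulations is the Catalan number C_{13−2} = C_11. So D = C_11 = 58786.
A − B − D = 2674440 − 1430 − 58786 = 2614224.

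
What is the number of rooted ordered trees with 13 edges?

Rooted ordered trees with n edges are counted by C_n; here n = 13.
C_13 = C(26,13)/14 = 10400600/14 = 742900.

742900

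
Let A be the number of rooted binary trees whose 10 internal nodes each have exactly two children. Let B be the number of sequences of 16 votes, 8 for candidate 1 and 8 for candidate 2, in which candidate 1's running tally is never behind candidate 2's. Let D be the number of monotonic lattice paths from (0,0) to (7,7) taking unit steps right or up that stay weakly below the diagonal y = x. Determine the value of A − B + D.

The number of full binary trees on 10 internal nodes is the Catalan number C_10. So A = C_10 = 16796.
Reading a vote for the leader as '(' and for the other as ')' turns such a sequence into a balanced string of 8 pairs, so the count is C_8. So B = C_8 = 1430.
Monotone paths in an n×n grid that stay weakly below the diagonal are counted by C_n; here n = 7. So D = C_7 = 429.
A − B + D = 16796 − 1430 + 429 = 15795.

15795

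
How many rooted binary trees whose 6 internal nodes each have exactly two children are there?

132

The number of full binary trees on 6 internal nodes is the Catalan number C_6.
C_6 = C(12,6)/7 = 924/7 = 132.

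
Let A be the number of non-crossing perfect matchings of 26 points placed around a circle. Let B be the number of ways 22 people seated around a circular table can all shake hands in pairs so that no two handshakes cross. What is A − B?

684114

Non-crossing perfect matchings of 2n points on a circle are counted by C_n; with 26 points, n = 13. So A = C_13 = 742900.
Non-crossing handshake pairings of 2n people are counted by C_n; 22 people gives n = 11. So B = C_11 = 58786.
A − B = 742900 − 58786 = 684114.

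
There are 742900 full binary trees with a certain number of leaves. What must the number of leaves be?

Full binary trees with L leaves are counted by C_{L−1}. Since C_13 = 742900, the index is 13.
So the index is 13, and the number of leaves is 13 + 1 = 14.

14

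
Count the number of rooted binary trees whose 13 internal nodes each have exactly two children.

Full binary trees with n internal nodes are counted by C_n; here n = 13.
C_13 = C(26,13)/14 = 10400600/14 = 742900.

742900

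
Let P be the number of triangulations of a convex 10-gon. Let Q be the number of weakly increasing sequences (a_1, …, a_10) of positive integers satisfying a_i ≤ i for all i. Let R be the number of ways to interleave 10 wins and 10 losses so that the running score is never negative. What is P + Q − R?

A convex 10-gon is triangulated into 8 triangles, and the number of such triangulations is the Catalan number C_{10−2} = C_8. So P = C_8 = 1430.
Weakly increasing sequences with a_i ≤ i biject with Dyck paths of semilength 10, so there are C_10. So Q = C_10 = 16796.
Reading a vote for the leader as '(' and for the other as ')' turns such a sequence into a balanced string of 10 pairs, so the count is C_10. So R = C_10 = 16796.
P + Q − R = 1430 + 16796 − 16796 = 1430.

1430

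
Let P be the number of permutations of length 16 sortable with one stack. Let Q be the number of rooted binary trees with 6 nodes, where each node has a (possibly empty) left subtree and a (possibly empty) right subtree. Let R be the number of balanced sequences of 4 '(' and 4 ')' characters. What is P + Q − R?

By Knuth's characterisation, the stack-sortable permutations of length 16 are the 231-avoiders, numbering C_16. So P = C_16 = 35357670.
Binary trees (left/right distinguished) on n nodes are counted by C_n; here n = 6. So Q = C_6 = 132.
Balanced strings of n pairs of brackets are counted by C_n; here n = 4. So R = C_4 = 14.
P + Q − R = 35357670 + 132 − 14 = 35357788.

35357788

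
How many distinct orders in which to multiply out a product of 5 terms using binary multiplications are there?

Ways to associate a product of 5 factors correspond to binary trees on 5 leaves, so the count is C_4.
C_4 = 14.

14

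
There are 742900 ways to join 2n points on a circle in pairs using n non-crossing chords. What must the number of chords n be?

13

Non-crossing pairings of 2n points on a circle are counted by C_n; 742900 = C_13.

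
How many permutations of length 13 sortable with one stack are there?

Stack-sortable permutations are exactly the 231-avoiding ones, counted by C_n; here n = 13.
C_13 = C(26,13)/14 = 10400600/14 = 742900.

742900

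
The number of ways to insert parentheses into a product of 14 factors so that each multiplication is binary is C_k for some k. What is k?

Bracketing 14 factors into binary products is counted by C_{14−1} = C_13.

13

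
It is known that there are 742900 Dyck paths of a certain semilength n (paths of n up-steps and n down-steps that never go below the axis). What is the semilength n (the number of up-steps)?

Dyck paths of semilength n are counted by C_n, and C_13 = 742900.

13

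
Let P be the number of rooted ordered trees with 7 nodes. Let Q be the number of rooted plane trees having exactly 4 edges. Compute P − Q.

Rooted ordered (plane) trees on m nodes have m−1 edges and are counted by C_{m−1}; m = 7 gives C_6. So P = C_6 = 132.
A rooted plane tree with 4 edges has 5 nodes, and the count is C_4. So Q = C_4 = 14.
P − Q = 132 − 14 = 118.

118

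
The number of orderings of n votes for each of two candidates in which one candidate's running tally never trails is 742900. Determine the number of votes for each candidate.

Such ballot sequences with n votes each are counted by C_n; 742900 = C_13.

13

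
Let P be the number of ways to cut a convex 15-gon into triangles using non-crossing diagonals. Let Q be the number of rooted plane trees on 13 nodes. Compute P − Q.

534888

Triangulations of a convex m-gon are counted by C_{m−2}; with m = 15 this is C_13. So P = C_13 = 742900.
A rooted plane tree on 13 nodes has 12 edges, and such trees are counted by C_12. So Q = C_12 = 208012.
P − Q = 742900 − 208012 = 534888.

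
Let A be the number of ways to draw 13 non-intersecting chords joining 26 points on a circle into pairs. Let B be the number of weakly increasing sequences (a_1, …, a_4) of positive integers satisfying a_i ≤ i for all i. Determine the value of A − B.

Non-crossing perfect matchings of 2n points on a circle are counted by C_n; with 26 points, n = 13. So A = C_13 = 742900.
Such sub-staircase sequences of length n are counted by C_n; here n = 4. So B = C_4 = 14.
A − B = 742900 − 14 = 742886.

742886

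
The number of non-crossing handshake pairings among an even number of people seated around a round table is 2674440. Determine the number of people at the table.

Non-crossing handshake pairings of 2n people are counted by C_n. Since C_14 = 2674440, the index is 14.
So n = 14, and there are 2n = 28 people.

28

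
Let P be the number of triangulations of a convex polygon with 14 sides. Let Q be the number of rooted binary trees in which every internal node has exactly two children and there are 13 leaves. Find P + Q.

416024

A convex 14-gon is triangulated into 12 triangles, and the number of such triangulations is the Catalan number C_{14−2} = C_12. So P = C_12 = 208012.
A full binary tree with L leaves has L−1 internal nodes and is counted by C_{L−1}; L = 13 gives C_12. So Q = C_12 = 208012.
P + Q = 208012 + 208012 = 416024.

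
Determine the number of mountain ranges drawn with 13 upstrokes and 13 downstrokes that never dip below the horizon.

A Dyck path with 13 up-steps and 13 down-steps has semilength 13, so there are C_13 of them.
C_13 = C(26,13)/14 = 10400600/14 = 742900.

742900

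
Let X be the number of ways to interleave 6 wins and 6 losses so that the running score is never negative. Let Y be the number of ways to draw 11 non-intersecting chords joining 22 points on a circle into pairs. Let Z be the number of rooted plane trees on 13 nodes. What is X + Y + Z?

Ballot sequences with n votes each where one side never trails are Dyck words, counted by C_n; here n = 6. So X = C_6 = 132.
Non-crossing perfect matchings of 2n points on a circle are counted by C_n; with 22 points, n = 11. So Y = C_11 = 58786.
A rooted plane tree on 13 nodes has 12 edges, and such trees are counted by C_12. So Z = C_12 = 208012.
X + Y + Z = 132 + 58786 + 208012 = 266930.

266930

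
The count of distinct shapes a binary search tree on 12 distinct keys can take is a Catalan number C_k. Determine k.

There are C_n binary search tree shapes on n keys; with n = 12 that is C_12.

12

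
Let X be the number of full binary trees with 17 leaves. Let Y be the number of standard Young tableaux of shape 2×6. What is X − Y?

35357538

Full binary trees with 17 leaves have 17−1 = 16 internal nodes, so there are C_16 of them. So X = C_16 = 35357670.
By the hook-length formula (or a Dyck-path bijection), SYT of shape 2×6 number C_6. So Y = C_6 = 132.
X − Y = 35357670 − 132 = 35357538.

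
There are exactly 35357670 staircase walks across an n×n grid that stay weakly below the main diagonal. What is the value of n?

Such diagonal-avoiding paths in an n×n grid are counted by C_n; 35357670 = C_16.

16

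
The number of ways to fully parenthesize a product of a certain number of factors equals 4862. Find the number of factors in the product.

Parenthesizations of m factors are counted by C_{m−1}. Since C_9 = 4862, the index is 9.
So the index is 9, and the number of factors is 9 + 1 = 10.

10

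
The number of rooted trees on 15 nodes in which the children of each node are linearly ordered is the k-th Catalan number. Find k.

14

A rooted plane tree on 15 nodes has 14 edges, and such trees are counted by C_14.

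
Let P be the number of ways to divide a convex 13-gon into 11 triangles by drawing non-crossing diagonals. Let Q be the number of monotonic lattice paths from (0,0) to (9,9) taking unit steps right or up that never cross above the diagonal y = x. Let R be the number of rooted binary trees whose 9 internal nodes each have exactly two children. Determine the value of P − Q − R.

49062

The number of triangulations of a 13-gon is the Catalan number C_11 (index = sides − 2). So P = C_11 = 58786.
Monotone paths in an n×n grid that stay weakly below the diagonal are counted by C_n; here n = 9. So Q = C_9 = 4862.
Full binary trees with n internal nodes are counted by C_n; here n = 9. So R = C_9 = 4862.
P − Q − R = 58786 − 4862 − 4862 = 49062.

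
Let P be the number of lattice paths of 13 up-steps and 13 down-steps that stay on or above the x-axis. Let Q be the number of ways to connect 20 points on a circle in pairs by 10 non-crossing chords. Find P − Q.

Paths of 13 up- and 13 down-steps that never dip below the axis are Dyck paths; their count is C_13. So P = C_13 = 742900.
Pairing 20 circle points by 10 non-crossing chords gives C_10 matchings. So Q = C_10 = 16796.
P − Q = 742900 − 16796 = 726104.

726104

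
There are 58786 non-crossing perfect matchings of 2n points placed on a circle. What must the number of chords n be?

11

Non-crossing pairings of 2n points on a circle are counted by C_n, and C_11 = 58786.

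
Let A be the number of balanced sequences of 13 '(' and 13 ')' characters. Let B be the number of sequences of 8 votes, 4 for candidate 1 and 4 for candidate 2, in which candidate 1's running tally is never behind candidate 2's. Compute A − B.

742886

A balanced arrangement of 13 bracket pairs is a Dyck word of semilength 13, so the count is C_13. So A = C_13 = 742900.
Ballot sequences with n votes each where one side never trails are Dyck words, counted by C_n; here n = 4. So B = C_4 = 14.
A − B = 742900 − 14 = 742886.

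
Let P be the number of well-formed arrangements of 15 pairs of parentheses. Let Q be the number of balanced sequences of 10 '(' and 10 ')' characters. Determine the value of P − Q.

9678049

With 15 pairs the number of balanced bracket strings is the Catalan number C_15. So P = C_15 = 9694845.
With 10 pairs the number of balanced bracket strings is the Catalan number C_10. So Q = C_10 = 16796.
P − Q = 9694845 − 16796 = 9678049.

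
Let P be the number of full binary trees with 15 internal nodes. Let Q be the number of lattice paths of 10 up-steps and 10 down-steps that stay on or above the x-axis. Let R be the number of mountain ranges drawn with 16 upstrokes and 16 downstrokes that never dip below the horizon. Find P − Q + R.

45035719

The number of full binary trees on 15 internal nodes is the Catalan number C_15. So P = C_15 = 9694845.
Dyck paths of semilength n (length 2n) are counted by C_n; here n = 10. So Q = C_10 = 16796.
Dyck paths of semilength n (length 2n) are counted by C_n; here n = 16. So R = C_16 = 35357670.
P − Q + R = 9694845 − 16796 + 35357670 = 45035719.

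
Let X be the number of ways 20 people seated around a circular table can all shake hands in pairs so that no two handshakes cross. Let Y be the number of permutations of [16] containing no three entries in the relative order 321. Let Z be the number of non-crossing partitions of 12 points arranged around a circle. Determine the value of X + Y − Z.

With 20 = 2·10 people, non-crossing handshake pairings are non-crossing perfect matchings on a circle, counted by C_10. So X = C_10 = 16796.
Permutations of [n] avoiding any single length-3 pattern are counted by C_n; here n = 16. So Y = C_16 = 35357670.
Non-crossing partitions of an n-element set are counted by C_n; here n = 12. So Z = C_12 = 208012.
X + Y − Z = 16796 + 35357670 − 208012 = 35166454.

35166454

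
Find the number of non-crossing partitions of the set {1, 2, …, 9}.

4862

The non-crossing partitions of [9] form a lattice of size C_9.
C_9 = C_8 · 2(2·8+1)/(8+2) = 1430 · 34/10 = 4862.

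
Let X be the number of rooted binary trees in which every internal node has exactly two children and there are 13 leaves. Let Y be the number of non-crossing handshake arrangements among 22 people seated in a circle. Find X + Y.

266798

Full binary trees with 13 leaves have 13−1 = 12 internal nodes, so there are C_12 of them. So X = C_12 = 208012.
Non-crossing handshake pairings of 2n people are counted by C_n; 22 people gives n = 11. So Y = C_11 = 58786.
X + Y = 208012 + 58786 = 266798.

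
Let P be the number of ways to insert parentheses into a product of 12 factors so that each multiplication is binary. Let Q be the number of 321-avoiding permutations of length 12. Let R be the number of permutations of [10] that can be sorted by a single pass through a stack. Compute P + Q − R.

250002

Ways to associate a product of 12 factors correspond to binary trees on 12 leaves, so the count is C_11. So P = C_11 = 58786.
Permutations of [n] avoiding any single length-3 pattern are counted by C_n; here n = 12. So Q = C_12 = 208012.
Stack-sortable permutations are exactly the 231-avoiding ones, counted by C_n; here n = 10. So R = C_10 = 16796.
P + Q − R = 58786 + 208012 − 16796 = 250002.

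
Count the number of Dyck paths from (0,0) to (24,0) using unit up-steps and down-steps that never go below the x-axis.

208012

Paths of 12 up- and 12 down-steps that never dip below the axis are Dyck paths; their count is C_12.
C_12 = C(24,12)/13 = 2704156/13 = 208012.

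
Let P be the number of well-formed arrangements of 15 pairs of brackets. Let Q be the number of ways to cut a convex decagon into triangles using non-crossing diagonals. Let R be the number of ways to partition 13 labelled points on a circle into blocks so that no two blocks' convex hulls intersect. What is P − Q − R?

A balanced arrangement of 15 bracket pairs is a Dyck word of semilength 15, so the count is C_15. So P = C_15 = 9694845.
The number of triangulations of a 10-gon is the Catalan number C_8 (index = sides − 2). So Q = C_8 = 1430.
The non-crossing partitions of [13] form a lattice of size C_13. So R = C_13 = 742900.
P − Q − R = 9694845 − 1430 − 742900 = 8950515.

8950515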